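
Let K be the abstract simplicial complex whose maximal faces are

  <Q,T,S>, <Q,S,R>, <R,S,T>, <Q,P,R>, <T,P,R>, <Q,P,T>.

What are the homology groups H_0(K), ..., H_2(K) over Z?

H_0 ≅ Z,  H_1 = 0,  H_2 ≅ Z.

We work with the vertex ordering P < Q < R < S < T. The simplices of K, each written with vertices in increasing order, are:

  0-simplices (5): P, Q, R, S, T
  1-simplices (9): PQ, PR, PT, QR, QS, QT, RS, RT, ST
  2-simplices (6): PQR, PQT, PRT, QRS, QST, RST

so the chain groups are C_0 ≅ Z^5, C_1 ≅ Z^9, C_2 ≅ Z^6.

Boundary ∂_1: C_1 → C_0 maps an edge to its endpoints' difference, ∂[p,q] = q − p. For instance
  ∂PR = R − P.
As a 5×9 matrix over Z this has rank 4, with invariant factors (1,1,1,1).

∂_2: C_2 → C_1 sends each 2-simplex [p,q,r] to [q,r] − [p,r] + [p,q]. For instance
  ∂PQR = QR − PR + PQ,
  ∂QST = ST − QT + QS.
The resulting 9×6 matrix has rank 5, and its Smith normal form has invariant factors (1,1,1,1,1).

Reading off H_k = ker ∂_k / im ∂_{k+1}:

  H_0: rank C_0 − rank ∂_1 = 5 − 4 = 1, and the invariant factors of ∂_1 are all 1, so H_0 ≅ Z.
  H_1: rank ker ∂_1 − rank ∂_2 = (9 − 4) − 5 = 0, and the invariant factors of ∂_2 are all 1, so H_1 ≅ 0.
  H_2: rank ker ∂_2 − rank ∂_3 = (6 − 5) − 0 = 1, and there is no ∂_3, so H_2 ≅ Z.

As a check, the Euler characteristic is 5 − 9 + 6 = 2, which agrees with 1 − 0 + 1 = 2.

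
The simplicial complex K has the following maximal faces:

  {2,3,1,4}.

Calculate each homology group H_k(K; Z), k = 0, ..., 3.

We work with the vertex ordering 1 < 2 < 3 < 4. The simplices of K, each written with vertices in increasing order, are:

  0-simplices (4): [1], [2], [3], [4]
  1-simplices (6): [1,2], [1,3], [1,4], [2,3], [2,4], [3,4]
  2-simplices (4): [1,2,3], [1,2,4], [1,3,4], [2,3,4]
  3-simplices (1): [1,2,3,4]

Hence C_0 ≅ Z^4, C_1 ≅ Z^6, C_2 ≅ Z^4, C_3 ≅ Z^1.

Boundary ∂_1: C_1 → C_0 is given by ∂[p,q] = [q] − [p].
The 4×6 boundary matrix has rank 3 and Smith normal form diag(1,1,1).

Boundary ∂_2: C_2 → C_1 sends each 2-simplex [p,q,r] to [q,r] − [p,r] + [p,q]. For instance
  ∂[1,2,3] = [2,3] − [1,3] + [1,2],
  ∂[1,2,4] = [2,4] − [1,4] + [1,2].
The 6×4 boundary matrix has rank 3 and Smith normal form diag(1,1,1).

The boundary map ∂_3: C_3 → C_2 sends each 3-simplex σ to the alternating sum Σ_i (−1)^i (σ with its i-th vertex removed). For instance
  ∂[1,2,3,4] = [2,3,4] − [1,3,4] + [1,2,4] − [1,2,3].
The resulting 4×1 matrix has rank 1, and its Smith normal form has invariant factors (1).

Computing H_k = (kernel of ∂_k) / (image of ∂_{k+1}):

  H_0: rank C_0 − rank ∂_1 = 4 − 3 = 1, and the invariant factors of ∂_1 are all 1, so H_0 = Z.
  H_1: rank ker ∂_1 − rank ∂_2 = (6 − 3) − 3 = 0, and the invariant factors of ∂_2 are all 1, so H_1 = 0.
  H_2: rank ker ∂_2 − rank ∂_3 = (4 − 3) − 1 = 0, and the invariant factors of ∂_3 are all 1, so H_2 = 0.
  H_3: rank ker ∂_3 − rank ∂_4 = (1 − 1) − 0 = 0, and there is no ∂_4, so H_3 = 0.

As a check, the Euler characteristic is 4 − 6 + 4 − 1 = 1, which agrees with 1 − 0 + 0 − 0 = 1.
(K is a triangulation of the 3-simplex.)

H_0 ≅ Z,  H_1 = 0,  H_2 = 0,  H_3 = 0.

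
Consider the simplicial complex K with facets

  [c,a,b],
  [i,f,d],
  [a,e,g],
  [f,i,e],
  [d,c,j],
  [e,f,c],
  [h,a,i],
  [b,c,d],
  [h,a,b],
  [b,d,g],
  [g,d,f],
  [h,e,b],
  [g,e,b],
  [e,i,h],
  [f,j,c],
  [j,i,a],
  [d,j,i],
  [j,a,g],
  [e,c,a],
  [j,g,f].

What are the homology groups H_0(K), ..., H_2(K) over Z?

H_0 = Z,  H_1 = Z × Z/2,  H_2 = 0.

K has 10 vertices, 30 edges, 20 triangles.
rank ∂_0 = 0, rank ∂_1 = 9 ⇒ b_0 = 10 − 0 − 9 = 1; all invariant factors of ∂_1 are 1 so no torsion. So H_0 = Z.
rank ∂_1 = 9, rank ∂_2 = 20 ⇒ b_1 = 30 − 9 − 20 = 1; ∂_2 has invariant factor(s) [2] giving torsion. So H_1 = Z × Z/2.
rank ∂_2 = 20, rank ∂_3 = 0 ⇒ b_2 = 20 − 20 − 0 = 0. So H_2 = 0.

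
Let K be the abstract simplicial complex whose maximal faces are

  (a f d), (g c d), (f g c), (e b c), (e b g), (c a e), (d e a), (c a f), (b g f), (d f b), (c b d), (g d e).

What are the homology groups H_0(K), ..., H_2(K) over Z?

H_0 = Z,  H_1 = Z_2,  H_2 = 0.

Take the total order a < b < c < d < e < f < g on the vertex set. Then K (dimension 2) consists of the simplices:

  0-simplices (7): a, b, c, d, e, f, g
  1-simplices (18): ac, ad, ae, af, bc, bd, be, bf, bg, cd, ce, cf, cg, de, df, dg, eg, fg
  2-simplices (12): ace, acf, ade, adf, bcd, bce, bdf, beg, bfg, cdg, cfg, deg

giving chain groups C_0 ≅ Z^7, C_1 ≅ Z^18, C_2 ≅ Z^12.

Boundary ∂_1: C_1 → C_0 maps an edge to its endpoints' difference, ∂[p,q] = q − p. For instance
  ∂bg = g − b.
As a 7×18 matrix over Z this has rank 6, with invariant factors (1,1,1,1,1,1).

∂_2: C_2 → C_1 maps a triangle to the signed sum of its edges. For instance
  ∂bce = ce − be + bc,
  ∂acf = cf − af + ac.
This gives a 18×12 integer matrix of rank 12; reducing to Smith normal form yields diagonal entries (1,1,1,1,1,1,1,1,1,1,1,2).

Reading off H_k = ker ∂_k / im ∂_{k+1}:

  H_0: rank C_0 − rank ∂_1 = 7 − 6 = 1, and the invariant factors of ∂_1 are all 1, so H_0 = Z.
  H_1: rank ker ∂_1 − rank ∂_2 = (18 − 6) − 12 = 0, and ∂_2 has invariant factor 2 > 1, so H_1 = Z_2.
  H_2: rank ker ∂_2 − rank ∂_3 = (12 − 12) − 0 = 0, and there is no ∂_3, so H_2 = 0.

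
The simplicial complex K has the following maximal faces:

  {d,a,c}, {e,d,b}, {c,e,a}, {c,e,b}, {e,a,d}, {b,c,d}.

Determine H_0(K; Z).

Fix the vertex order a < b < c < d < e and write every simplex with vertices in increasing order. Then dim K = 2 and the simplices of K are:

  0-simplices (5): a, b, c, d, e
  1-simplices (9): ac, ad, ae, bc, bd, be, cd, ce, de
  2-simplices (6): acd, ace, ade, bcd, bce, bde

so the chain groups are C_0 ≅ Z^5, C_1 ≅ Z^9, C_2 ≅ Z^6.

Boundary ∂_1: C_1 → C_0 sends each edge [p,q] (with p < q) to q − p. For instance
  ∂be = e − b.
The resulting 5×9 matrix has rank 4, and its Smith normal form has invariant factors (1,1,1,1).

The boundary map ∂_2: C_2 → C_1 sends each 2-simplex [p,q,r] to [q,r] − [p,r] + [p,q]. For instance
  ∂bcd = cd − bd + bc,
  ∂acd = cd − ad + ac.
The 9×6 boundary matrix has rank 5 and Smith normal form diag(1,1,1,1,1).

From H_k ≅ ker(∂_k) / im(∂_{k+1}) we obtain:

  H_0: rank C_0 − rank ∂_1 = 5 − 4 = 1, and the invariant factors of ∂_1 are all 1, so H_0 ≅ Z.

H_0 ≅ Z.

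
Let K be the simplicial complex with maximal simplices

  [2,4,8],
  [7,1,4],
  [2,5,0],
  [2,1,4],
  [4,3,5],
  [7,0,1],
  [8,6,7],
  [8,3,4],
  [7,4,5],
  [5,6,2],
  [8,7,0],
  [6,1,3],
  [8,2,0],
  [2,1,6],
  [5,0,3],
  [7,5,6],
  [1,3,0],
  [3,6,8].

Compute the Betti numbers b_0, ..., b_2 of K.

Fix the vertex order 0 < 1 < 2 < 3 < 4 < 5 < 6 < 7 < 8 and write every simplex with vertices in increasing order. Then dim K = 2 and the simplices of K are:

  0-simplices (9): [0], [1], [2], [3], [4], [5], [6], [7], [8]
  1-simplices (27): (27 of them)
  2-simplices (18): [0,1,3], [0,1,7], [0,2,5], [0,2,8], [0,3,5], [0,7,8], [1,2,4], [1,2,6], [1,3,6], [1,4,7], [2,4,8], [2,5,6], [3,4,5], [3,4,8], [3,6,8], [4,5,7], [5,6,7], [6,7,8]

so the chain groups are C_0 ≅ Z^9, C_1 ≅ Z^27, C_2 ≅ Z^18.

The boundary map ∂_1: C_1 → C_0 is given by ∂[p,q] = [q] − [p]. For instance
  ∂[7,8] = [8] − [7].
This gives a 9×27 integer matrix of rank 8; reducing to Smith normal form yields diagonal entries (1,1,1,1,1,1,1,1).

∂_2: C_2 → C_1 maps a triangle to the signed sum of its edges. For instance
  ∂[0,7,8] = [7,8] − [0,8] + [0,7],
  ∂[3,4,5] = [4,5] − [3,5] + [3,4].
This gives a 27×18 integer matrix of rank 17; reducing to Smith normal form yields diagonal entries (1,1,1,1,1,1,1,1,1,1,1,1,1,1,1,1,1).

Now H_k = ker ∂_k / im ∂_{k+1}, so:

  H_0: rank C_0 − rank ∂_1 = 9 − 8 = 1, and the invariant factors of ∂_1 are all 1, so H_0 ≅ Z.
  H_1: rank ker ∂_1 − rank ∂_2 = (27 − 8) − 17 = 2, and the invariant factors of ∂_2 are all 1, so H_1 ≅ Z^2.
  H_2: rank ker ∂_2 − rank ∂_3 = (18 − 17) − 0 = 1, and there is no ∂_3, so H_2 ≅ Z.

Hence the Betti numbers are b_0 = 1, b_1 = 2, b_2 = 1.

b_0 = 1, b_1 = 2, b_2 = 1.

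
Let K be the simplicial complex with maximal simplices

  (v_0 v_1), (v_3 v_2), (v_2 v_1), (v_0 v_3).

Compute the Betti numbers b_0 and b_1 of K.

We work with the vertex ordering v_0 < v_1 < v_2 < v_3. The simplices of K, each written with vertices in increasing order, are:

  0-simplices (4): [v_0], [v_1], [v_2], [v_3]
  1-simplices (4): [v_0,v_1], [v_0,v_3], [v_1,v_2], [v_2,v_3]

giving chain groups C_0 ≅ Z^4, C_1 ≅ Z^4.

The boundary map ∂_1: C_1 → C_0 is given by ∂[p,q] = [q] − [p].
The resulting 4×4 matrix has rank 3, and its Smith normal form has invariant factors (1,1,1).

Now H_k = ker ∂_k / im ∂_{k+1}, so:

  H_0: rank C_0 − rank ∂_1 = 4 − 3 = 1, and the invariant factors of ∂_1 are all 1, so H_0 = Z.
  H_1: rank ker ∂_1 − rank ∂_2 = (4 − 3) − 0 = 1, and there is no ∂_2, so H_1 = Z.

(K is a triangulation of the circle S^1.)

Hence the Betti numbers are b_0 = 1, b_1 = 1.

b_0 = 1, b_1 = 1.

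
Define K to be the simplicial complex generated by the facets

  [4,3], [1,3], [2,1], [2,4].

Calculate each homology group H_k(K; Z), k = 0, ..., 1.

H_0 = Z,  H_1 = Z.

Take the total order 1 < 2 < 3 < 4 on the vertex set. Then K (dimension 1) consists of the simplices:

  0-simplices (4): [1], [2], [3], [4]
  1-simplices (4): [1,2], [1,3], [2,4], [3,4]

so the chain groups are C_0 ≅ Z^4, C_1 ≅ Z^4.

∂_1: C_1 → C_0 is given by ∂[p,q] = [q] − [p].
The resulting 4×4 matrix has rank 3, and its Smith normal form has invariant factors (1,1,1).

Reading off H_k = ker ∂_k / im ∂_{k+1}:

  H_0: rank C_0 − rank ∂_1 = 4 − 3 = 1, and the invariant factors of ∂_1 are all 1, so H_0 ≅ Z.
  H_1: rank ker ∂_1 − rank ∂_2 = (4 − 3) − 0 = 1, and there is no ∂_2, so H_1 ≅ Z.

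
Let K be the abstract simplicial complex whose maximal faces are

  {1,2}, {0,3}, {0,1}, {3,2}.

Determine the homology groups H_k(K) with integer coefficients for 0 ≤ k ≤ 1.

Order the vertices as 0 < 1 < 2 < 3. Listing each simplex with vertices in this order, K has dimension 1 with simplices:

  0-simplices (4): [0], [1], [2], [3]
  1-simplices (4): [0,1], [0,3], [1,2], [2,3]

so the chain groups are C_0 ≅ Z^4, C_1 ≅ Z^4.

Boundary ∂_1: C_1 → C_0 is given by ∂[p,q] = [q] − [p].
As a 4×4 matrix over Z this has rank 3, with invariant factors (1,1,1).

Computing H_k = (kernel of ∂_k) / (image of ∂_{k+1}):

  H_0: rank C_0 − rank ∂_1 = 4 − 3 = 1, and the invariant factors of ∂_1 are all 1, so H_0 ≅ Z.
  H_1: rank ker ∂_1 − rank ∂_2 = (4 − 3) − 0 = 1, and there is no ∂_2, so H_1 ≅ Z.

H_0 ≅ Z,  H_1 ≅ Z.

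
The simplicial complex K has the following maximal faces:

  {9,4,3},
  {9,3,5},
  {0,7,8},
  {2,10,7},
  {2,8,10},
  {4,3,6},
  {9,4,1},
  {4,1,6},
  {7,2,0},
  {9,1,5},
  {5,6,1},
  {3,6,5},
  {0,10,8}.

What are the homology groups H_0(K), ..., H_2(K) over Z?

We work with the vertex ordering 0 < 1 < 2 < 3 < 4 < 5 < 6 < 7 < 8 < 9 < 10. The simplices of K, each written with vertices in increasing order, are:

  0-simplices (11): [0], [1], [2], [3], [4], [5], [6], [7], [8], [9], [10]
  1-simplices (22): [0,2], [0,7], [0,8], [0,10], [1,4], [1,5], [1,6], [1,9], [2,7], [2,8], [2,10], [3,4], [3,5], [3,6], [3,9], [4,6], [4,9], [5,6], [5,9], [7,8], [7,10], [8,10]
  2-simplices (13): [0,2,7], [0,7,8], [0,8,10], [1,4,6], [1,4,9], [1,5,6], [1,5,9], [2,7,10], [2,8,10], [3,4,6], [3,4,9], [3,5,6], [3,5,9]

so the chain groups are C_0 ≅ Z^11, C_1 ≅ Z^22, C_2 ≅ Z^13.

The boundary map ∂_1: C_1 → C_0 sends each edge [p,q] (with p < q) to q − p.
This gives a 11×22 integer matrix of rank 9; reducing to Smith normal form yields diagonal entries (1,1,1,1,1,1,1,1,1).

Boundary ∂_2: C_2 → C_1 acts by ∂[p,q,r] = [q,r] − [p,r] + [p,q]. For instance
  ∂[1,5,9] = [5,9] − [1,9] + [1,5],
  ∂[0,8,10] = [8,10] − [0,10] + [0,8].
The 22×13 boundary matrix has rank 12 and Smith normal form diag(1,1,1,1,1,1,1,1,1,1,1,1).

Computing H_k = (kernel of ∂_k) / (image of ∂_{k+1}):

  H_0: rank C_0 − rank ∂_1 = 11 − 9 = 2, and the invariant factors of ∂_1 are all 1, so H_0 = Z^2.
  H_1: rank ker ∂_1 − rank ∂_2 = (22 − 9) − 12 = 1, and the invariant factors of ∂_2 are all 1, so H_1 = Z.
  H_2: rank ker ∂_2 − rank ∂_3 = (13 − 12) − 0 = 1, and there is no ∂_3, so H_2 = Z.

As a check, the Euler characteristic is 11 − 22 + 13 = 2, which agrees with 2 − 1 + 1 = 2.
(K is a triangulation of the disjoint union of the 2-sphere S^2 and the Möbius band.)

H_0 = Z^2,  H_1 = Z,  H_2 = Z.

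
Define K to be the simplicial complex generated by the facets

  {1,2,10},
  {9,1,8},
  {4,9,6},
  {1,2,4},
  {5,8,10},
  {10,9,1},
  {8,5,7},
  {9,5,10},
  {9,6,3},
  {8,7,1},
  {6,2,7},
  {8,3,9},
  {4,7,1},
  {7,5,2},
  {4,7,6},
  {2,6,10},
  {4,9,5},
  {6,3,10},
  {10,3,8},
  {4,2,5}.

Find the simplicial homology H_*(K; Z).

H_0 = Z,  H_1 = Z ⊕ Z/2Z,  H_2 = 0.

We work with the vertex ordering 1 < 2 < 3 < 4 < 5 < 6 < 7 < 8 < 9 < 10. The simplices of K, each written with vertices in increasing order, are:

  0-simplices (10): [1], [2], [3], [4], [5], [6], [7], [8], [9], [10]
  1-simplices (30): (30 of them)
  2-simplices (20): (20 of them)

Hence C_0 ≅ Z^10, C_1 ≅ Z^30, C_2 ≅ Z^20.

Boundary ∂_1: C_1 → C_0 sends each edge [p,q] (with p < q) to q − p. For instance
  ∂[8,9] = [9] − [8].
As a 10×30 matrix over Z this has rank 9, with invariant factors (1,1,1,1,1,1,1,1,1).

Boundary ∂_2: C_2 → C_1 acts by ∂[p,q,r] = [q,r] − [p,r] + [p,q]. For instance
  ∂[2,4,5] = [4,5] − [2,5] + [2,4],
  ∂[1,9,10] = [9,10] − [1,10] + [1,9].
The resulting 30×20 matrix has rank 20, and its Smith normal form has invariant factors (1,1,1,1,1,1,1,1,1,1,1,1,1,1,1,1,1,1,1,2).

From H_k ≅ ker(∂_k) / im(∂_{k+1}) we obtain:

  H_0: rank C_0 − rank ∂_1 = 10 − 9 = 1, and the invariant factors of ∂_1 are all 1, so H_0 ≅ Z.
  H_1: rank ker ∂_1 − rank ∂_2 = (30 − 9) − 20 = 1, and ∂_2 has invariant factor 2 > 1, so H_1 ≅ Z ⊕ Z/2Z.
  H_2: rank ker ∂_2 − rank ∂_3 = (20 − 20) − 0 = 0, and there is no ∂_3, so H_2 ≅ 0.

As a check, the Euler characteristic is 10 − 30 + 20 = 0, which agrees with 1 − 1 + 0 = 0.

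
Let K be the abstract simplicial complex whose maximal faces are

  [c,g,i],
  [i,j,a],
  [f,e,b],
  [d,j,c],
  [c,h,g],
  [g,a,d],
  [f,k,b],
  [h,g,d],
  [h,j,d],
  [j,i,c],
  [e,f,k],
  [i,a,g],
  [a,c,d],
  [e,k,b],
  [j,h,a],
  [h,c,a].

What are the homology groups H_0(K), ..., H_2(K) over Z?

H_0 ≅ Z^2,  H_1 ≅ Z/2,  H_2 ≅ Z.

We work with the vertex ordering a < b < c < d < e < f < g < h < i < j < k. The simplices of K, each written with vertices in increasing order, are:

  0-simplices (11): a, b, c, d, e, f, g, h, i, j, k
  1-simplices (24): ac, ad, ag, ah, ai, aj, be, bf, bk, cd, cg, ch, ci, cj, dg, dh, dj, ef, ek, fk, gh, gi, hj, ij
  2-simplices (16): acd, ach, adg, agi, ahj, aij, bef, bek, bfk, cdj, cgh, cgi, cij, dgh, dhj, efk

Hence C_0 ≅ Z^11, C_1 ≅ Z^24, C_2 ≅ Z^16.

Boundary ∂_1: C_1 → C_0 is given by ∂[p,q] = [q] − [p]. For instance
  ∂dj = j − d.
This gives a 11×24 integer matrix of rank 9; reducing to Smith normal form yields diagonal entries (1,1,1,1,1,1,1,1,1).

Boundary ∂_2: C_2 → C_1 maps a triangle to the signed sum of its edges. For instance
  ∂bek = ek − bk + be,
  ∂bef = ef − bf + be.
The 24×16 boundary matrix has rank 15 and Smith normal form diag(1,1,1,1,1,1,1,1,1,1,1,1,1,1,2).

Computing H_k = (kernel of ∂_k) / (image of ∂_{k+1}):

  H_0: rank C_0 − rank ∂_1 = 11 − 9 = 2, and the invariant factors of ∂_1 are all 1, so H_0 = Z^2.
  H_1: rank ker ∂_1 − rank ∂_2 = (24 − 9) − 15 = 0, and ∂_2 has invariant factor 2 > 1, so H_1 = Z/2.
  H_2: rank ker ∂_2 − rank ∂_3 = (16 − 15) − 0 = 1, and there is no ∂_3, so H_2 = Z.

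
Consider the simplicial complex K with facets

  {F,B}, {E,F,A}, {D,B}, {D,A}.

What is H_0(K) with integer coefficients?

Order the vertices as A < B < D < E < F. Listing each simplex with vertices in this order, K has dimension 2 with simplices:

  0-simplices (5): A, B, D, E, F
  1-simplices (6): AD, AE, AF, BD, BF, EF
  2-simplices (1): AEF

giving chain groups C_0 ≅ Z^5, C_1 ≅ Z^6, C_2 ≅ Z^1.

∂_1: C_1 → C_0 sends each edge [p,q] (with p < q) to q − p. For instance
  ∂BF = F − B.
This gives a 5×6 integer matrix of rank 4; reducing to Smith normal form yields diagonal entries (1,1,1,1).

The boundary map ∂_2: C_2 → C_1 sends each 2-simplex [p,q,r] to [q,r] − [p,r] + [p,q]. For instance
  ∂AEF = EF − AF + AE.
As a 6×1 matrix over Z this has rank 1, with invariant factors (1).

From H_k ≅ ker(∂_k) / im(∂_{k+1}) we obtain:

  H_0: rank C_0 − rank ∂_1 = 5 − 4 = 1, and the invariant factors of ∂_1 are all 1, so H_0 ≅ Z.

H_0 ≅ Z.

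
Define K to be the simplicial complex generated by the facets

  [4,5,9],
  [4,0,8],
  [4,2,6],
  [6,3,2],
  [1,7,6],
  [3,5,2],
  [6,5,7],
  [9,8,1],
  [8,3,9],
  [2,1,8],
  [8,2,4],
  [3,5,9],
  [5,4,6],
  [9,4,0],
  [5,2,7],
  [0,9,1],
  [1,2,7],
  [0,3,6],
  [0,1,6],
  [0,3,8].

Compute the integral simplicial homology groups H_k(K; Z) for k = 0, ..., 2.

We work with the vertex ordering 0 < 1 < 2 < 3 < 4 < 5 < 6 < 7 < 8 < 9. The simplices of K, each written with vertices in increasing order, are:

  0-simplices (10): [0], [1], [2], [3], [4], [5], [6], [7], [8], [9]
  1-simplices (30): (30 of them)
  2-simplices (20): (20 of them)

Hence C_0 ≅ Z^10, C_1 ≅ Z^30, C_2 ≅ Z^20.

Boundary ∂_1: C_1 → C_0 sends each edge [p,q] (with p < q) to q − p. For instance
  ∂[3,9] = [9] − [3].
This gives a 10×30 integer matrix of rank 9; reducing to Smith normal form yields diagonal entries (1,1,1,1,1,1,1,1,1).

Boundary ∂_2: C_2 → C_1 maps a triangle to the signed sum of its edges. For instance
  ∂[2,4,8] = [4,8] − [2,8] + [2,4],
  ∂[4,5,6] = [5,6] − [4,6] + [4,5].
The resulting 30×20 matrix has rank 20, and its Smith normal form has invariant factors (1,1,1,1,1,1,1,1,1,1,1,1,1,1,1,1,1,1,1,2).

Computing H_k = (kernel of ∂_k) / (image of ∂_{k+1}):

  H_0: rank C_0 − rank ∂_1 = 10 − 9 = 1, and the invariant factors of ∂_1 are all 1, so H_0 ≅ Z.
  H_1: rank ker ∂_1 − rank ∂_2 = (30 − 9) − 20 = 1, and ∂_2 has invariant factor 2 > 1, so H_1 ≅ Z × Z/2.
  H_2: rank ker ∂_2 − rank ∂_3 = (20 − 20) − 0 = 0, and there is no ∂_3, so H_2 ≅ 0.

As a check, the Euler characteristic is 10 − 30 + 20 = 0, which agrees with 1 − 1 + 0 = 0.

H_0 = Z,  H_1 = Z × Z/2,  H_2 = 0.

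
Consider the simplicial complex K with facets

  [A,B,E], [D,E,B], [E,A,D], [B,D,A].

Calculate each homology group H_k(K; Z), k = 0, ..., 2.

K has 4 vertices, 6 edges, 4 triangles.
rank ∂_0 = 0, rank ∂_1 = 3 ⇒ b_0 = 4 − 0 − 3 = 1; all invariant factors of ∂_1 are 1 so no torsion. So H_0 = Z.
rank ∂_1 = 3, rank ∂_2 = 3 ⇒ b_1 = 6 − 3 − 3 = 0; all invariant factors of ∂_2 are 1 so no torsion. So H_1 = 0.
rank ∂_2 = 3, rank ∂_3 = 0 ⇒ b_2 = 4 − 3 − 0 = 1. So H_2 = Z.

H_0 ≅ Z,  H_1 = 0,  H_2 ≅ Z.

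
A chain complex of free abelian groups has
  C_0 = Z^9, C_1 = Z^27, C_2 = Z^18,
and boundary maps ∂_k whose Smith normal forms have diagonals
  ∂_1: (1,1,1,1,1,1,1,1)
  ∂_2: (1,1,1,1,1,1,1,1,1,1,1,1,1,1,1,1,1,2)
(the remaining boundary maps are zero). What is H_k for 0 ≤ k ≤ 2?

H_0 = Z,  H_1 = Z ⊕ Z/2Z,  H_2 = 0.

H_0: b_0 = 9 − 0 − 8 = 1; torsion from ∂_1 factors > 1: none. So H_0 = Z.
H_1: b_1 = 27 − 8 − 18 = 1; torsion from ∂_2 factors > 1: [2]. So H_1 = Z ⊕ Z/2Z.
H_2: b_2 = 18 − 18 − 0 = 0; torsion from ∂_3 factors > 1: none. So H_2 = 0.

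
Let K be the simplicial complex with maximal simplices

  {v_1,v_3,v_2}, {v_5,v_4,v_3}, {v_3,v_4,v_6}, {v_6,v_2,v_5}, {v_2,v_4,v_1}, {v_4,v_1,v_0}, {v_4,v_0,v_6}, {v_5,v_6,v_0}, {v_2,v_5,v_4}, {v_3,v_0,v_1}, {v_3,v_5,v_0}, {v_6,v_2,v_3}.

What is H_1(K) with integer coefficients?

H_1 = Z/2.

K has 7 vertices, 18 edges, 12 triangles.
rank ∂_1 = 6, rank ∂_2 = 12 ⇒ b_1 = 18 − 6 − 12 = 0; ∂_2 has invariant factor(s) [2] giving torsion. So H_1 ≅ Z/2.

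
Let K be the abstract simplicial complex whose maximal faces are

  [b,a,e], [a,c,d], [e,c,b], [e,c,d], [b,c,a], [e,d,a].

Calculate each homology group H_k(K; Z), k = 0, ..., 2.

H_0 ≅ Z,  H_1 = 0,  H_2 ≅ Z.

Order the vertices as a < b < c < d < e. Listing each simplex with vertices in this order, K has dimension 2 with simplices:

  0-simplices (5): a, b, c, d, e
  1-simplices (9): ab, ac, ad, ae, bc, be, cd, ce, de
  2-simplices (6): abc, abe, acd, ade, bce, cde

giving chain groups C_0 ≅ Z^5, C_1 ≅ Z^9, C_2 ≅ Z^6.

Boundary ∂_1: C_1 → C_0 sends each edge [p,q] (with p < q) to q − p.
The 5×9 boundary matrix has rank 4 and Smith normal form diag(1,1,1,1).

∂_2: C_2 → C_1 sends each 2-simplex [p,q,r] to [q,r] − [p,r] + [p,q]. For instance
  ∂abe = be − ae + ab,
  ∂abc = bc − ac + ab.
The resulting 9×6 matrix has rank 5, and its Smith normal form has invariant factors (1,1,1,1,1).

Now H_k = ker ∂_k / im ∂_{k+1}, so:

  H_0: rank C_0 − rank ∂_1 = 5 − 4 = 1, and the invariant factors of ∂_1 are all 1, so H_0 = Z.
  H_1: rank ker ∂_1 − rank ∂_2 = (9 − 4) − 5 = 0, and the invariant factors of ∂_2 are all 1, so H_1 = 0.
  H_2: rank ker ∂_2 − rank ∂_3 = (6 − 5) − 0 = 1, and there is no ∂_3, so H_2 = Z.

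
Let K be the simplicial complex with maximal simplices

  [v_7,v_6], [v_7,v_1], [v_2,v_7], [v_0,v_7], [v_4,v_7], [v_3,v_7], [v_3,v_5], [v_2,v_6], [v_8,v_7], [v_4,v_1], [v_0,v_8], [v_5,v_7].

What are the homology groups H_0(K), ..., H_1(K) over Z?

H_0 = Z,  H_1 = Z^4.

K has 9 vertices, 12 edges.
rank ∂_0 = 0, rank ∂_1 = 8 ⇒ b_0 = 9 − 0 − 8 = 1; all invariant factors of ∂_1 are 1 so no torsion. So H_0 ≅ Z.
rank ∂_1 = 8, rank ∂_2 = 0 ⇒ b_1 = 12 − 8 − 0 = 4. So H_1 ≅ Z^4.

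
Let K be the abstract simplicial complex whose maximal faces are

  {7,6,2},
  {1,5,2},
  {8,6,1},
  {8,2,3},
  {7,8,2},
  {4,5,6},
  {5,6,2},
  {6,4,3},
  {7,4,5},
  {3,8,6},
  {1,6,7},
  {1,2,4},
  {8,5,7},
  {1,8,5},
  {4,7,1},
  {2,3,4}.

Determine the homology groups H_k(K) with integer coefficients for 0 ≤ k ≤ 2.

H_0 ≅ Z,  H_1 ≅ Z^2,  H_2 ≅ Z.

We work with the vertex ordering 1 < 2 < 3 < 4 < 5 < 6 < 7 < 8. The simplices of K, each written with vertices in increasing order, are:

  0-simplices (8): [1], [2], [3], [4], [5], [6], [7], [8]
  1-simplices (24): (24 of them)
  2-simplices (16): [1,2,4], [1,2,5], [1,4,7], [1,5,8], [1,6,7], [1,6,8], [2,3,4], [2,3,8], [2,5,6], [2,6,7], [2,7,8], [3,4,6], [3,6,8], [4,5,6], [4,5,7], [5,7,8]

giving chain groups C_0 ≅ Z^8, C_1 ≅ Z^24, C_2 ≅ Z^16.

∂_1: C_1 → C_0 maps an edge to its endpoints' difference, ∂[p,q] = q − p. For instance
  ∂[5,6] = [6] − [5].
This gives a 8×24 integer matrix of rank 7; reducing to Smith normal form yields diagonal entries (1,1,1,1,1,1,1).

The boundary map ∂_2: C_2 → C_1 acts by ∂[p,q,r] = [q,r] − [p,r] + [p,q]. For instance
  ∂[1,2,5] = [2,5] − [1,5] + [1,2],
  ∂[1,5,8] = [5,8] − [1,8] + [1,5].
The resulting 24×16 matrix has rank 15, and its Smith normal form has invariant factors (1,1,1,1,1,1,1,1,1,1,1,1,1,1,1).

From H_k ≅ ker(∂_k) / im(∂_{k+1}) we obtain:

  H_0: rank C_0 − rank ∂_1 = 8 − 7 = 1, and the invariant factors of ∂_1 are all 1, so H_0 ≅ Z.
  H_1: rank ker ∂_1 − rank ∂_2 = (24 − 7) − 15 = 2, and the invariant factors of ∂_2 are all 1, so H_1 ≅ Z^2.
  H_2: rank ker ∂_2 − rank ∂_3 = (16 − 15) − 0 = 1, and there is no ∂_3, so H_2 ≅ Z.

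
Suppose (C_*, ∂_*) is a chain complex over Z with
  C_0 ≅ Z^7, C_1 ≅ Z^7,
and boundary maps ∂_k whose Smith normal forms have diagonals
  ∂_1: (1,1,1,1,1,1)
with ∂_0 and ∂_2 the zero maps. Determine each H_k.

H_0 = Z,  H_1 = Z.

H_0: b_0 = 7 − 0 − 6 = 1; torsion from ∂_1 factors > 1: none. So H_0 = Z.
H_1: b_1 = 7 − 6 − 0 = 1; torsion from ∂_2 factors > 1: none. So H_1 = Z.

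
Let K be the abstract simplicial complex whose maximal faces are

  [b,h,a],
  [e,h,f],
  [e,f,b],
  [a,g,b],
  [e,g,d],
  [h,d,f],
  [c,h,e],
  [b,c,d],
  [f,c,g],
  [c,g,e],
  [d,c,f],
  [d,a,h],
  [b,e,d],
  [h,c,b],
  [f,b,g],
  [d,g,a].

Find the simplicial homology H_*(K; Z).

H_0 = Z,  H_1 = Z^2,  H_2 = Z.

Take the total order a < b < c < d < e < f < g < h on the vertex set. Then K (dimension 2) consists of the simplices:

  0-simplices (8): a, b, c, d, e, f, g, h
  1-simplices (24): ab, ad, ag, ah, bc, bd, be, bf, bg, bh, cd, ce, cf, cg, ch, de, df, dg, dh, ef, eg, eh, fg, fh
  2-simplices (16): abg, abh, adg, adh, bcd, bch, bde, bef, bfg, cdf, ceg, ceh, cfg, deg, dfh, efh

so the chain groups are C_0 ≅ Z^8, C_1 ≅ Z^24, C_2 ≅ Z^16.

The boundary map ∂_1: C_1 → C_0 maps an edge to its endpoints' difference, ∂[p,q] = q − p.
This gives a 8×24 integer matrix of rank 7; reducing to Smith normal form yields diagonal entries (1,1,1,1,1,1,1).

Boundary ∂_2: C_2 → C_1 maps a triangle to the signed sum of its edges. For instance
  ∂bch = ch − bh + bc,
  ∂bfg = fg − bg + bf.
The resulting 24×16 matrix has rank 15, and its Smith normal form has invariant factors (1,1,1,1,1,1,1,1,1,1,1,1,1,1,1).

From H_k ≅ ker(∂_k) / im(∂_{k+1}) we obtain:

  H_0: rank C_0 − rank ∂_1 = 8 − 7 = 1, and the invariant factors of ∂_1 are all 1, so H_0 = Z.
  H_1: rank ker ∂_1 − rank ∂_2 = (24 − 7) − 15 = 2, and the invariant factors of ∂_2 are all 1, so H_1 = Z^2.
  H_2: rank ker ∂_2 − rank ∂_3 = (16 − 15) − 0 = 1, and there is no ∂_3, so H_2 = Z.

(K is a triangulation of the torus T^2.)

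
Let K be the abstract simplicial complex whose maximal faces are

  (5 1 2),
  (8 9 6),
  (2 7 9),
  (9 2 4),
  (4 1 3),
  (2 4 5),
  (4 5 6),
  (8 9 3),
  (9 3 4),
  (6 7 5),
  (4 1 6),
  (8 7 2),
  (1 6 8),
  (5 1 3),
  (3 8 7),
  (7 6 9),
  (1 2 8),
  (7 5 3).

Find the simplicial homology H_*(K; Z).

H_0 ≅ Z,  H_1 ≅ Z ⊕ Z/2,  H_2 = 0.

We work with the vertex ordering 1 < 2 < 3 < 4 < 5 < 6 < 7 < 8 < 9. The simplices of K, each written with vertices in increasing order, are:

  0-simplices (9): [1], [2], [3], [4], [5], [6], [7], [8], [9]
  1-simplices (27): (27 of them)
  2-simplices (18): [1,2,5], [1,2,8], [1,3,4], [1,3,5], [1,4,6], [1,6,8], [2,4,5], [2,4,9], [2,7,8], [2,7,9], [3,4,9], [3,5,7], [3,7,8], [3,8,9], [4,5,6], [5,6,7], [6,7,9], [6,8,9]

so the chain groups are C_0 ≅ Z^9, C_1 ≅ Z^27, C_2 ≅ Z^18.

Boundary ∂_1: C_1 → C_0 is given by ∂[p,q] = [q] − [p].
This gives a 9×27 integer matrix of rank 8; reducing to Smith normal form yields diagonal entries (1,1,1,1,1,1,1,1).

Boundary ∂_2: C_2 → C_1 sends each 2-simplex [p,q,r] to [q,r] − [p,r] + [p,q]. For instance
  ∂[2,7,8] = [7,8] − [2,8] + [2,7],
  ∂[4,5,6] = [5,6] − [4,6] + [4,5].
As a 27×18 matrix over Z this has rank 18, with invariant factors (1,1,1,1,1,1,1,1,1,1,1,1,1,1,1,1,1,2).

Computing H_k = (kernel of ∂_k) / (image of ∂_{k+1}):

  H_0: rank C_0 − rank ∂_1 = 9 − 8 = 1, and the invariant factors of ∂_1 are all 1, so H_0 = Z.
  H_1: rank ker ∂_1 − rank ∂_2 = (27 − 8) − 18 = 1, and ∂_2 has invariant factor 2 > 1, so H_1 = Z ⊕ Z/2.
  H_2: rank ker ∂_2 − rank ∂_3 = (18 − 18) − 0 = 0, and there is no ∂_3, so H_2 = 0.

As a check, the Euler characteristic is 9 − 27 + 18 = 0, which agrees with 1 − 1 + 0 = 0.
(K is a triangulation of the Klein bottle.)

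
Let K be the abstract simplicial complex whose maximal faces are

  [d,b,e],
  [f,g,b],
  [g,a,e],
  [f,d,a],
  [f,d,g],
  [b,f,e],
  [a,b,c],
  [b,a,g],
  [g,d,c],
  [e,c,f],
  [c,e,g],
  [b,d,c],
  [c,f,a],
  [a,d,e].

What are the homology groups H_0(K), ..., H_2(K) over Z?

Take the total order a < b < c < d < e < f < g on the vertex set. Then K (dimension 2) consists of the simplices:

  0-simplices (7): a, b, c, d, e, f, g
  1-simplices (21): ab, ac, ad, ae, af, ag, bc, bd, be, bf, bg, cd, ce, cf, cg, de, df, dg, ef, eg, fg
  2-simplices (14): abc, abg, acf, ade, adf, aeg, bcd, bde, bef, bfg, cdg, cef, ceg, dfg

Hence C_0 ≅ Z^7, C_1 ≅ Z^21, C_2 ≅ Z^14.

The boundary map ∂_1: C_1 → C_0 sends each edge [p,q] (with p < q) to q − p. For instance
  ∂bg = g − b.
The resulting 7×21 matrix has rank 6, and its Smith normal form has invariant factors (1,1,1,1,1,1).

The boundary map ∂_2: C_2 → C_1 acts by ∂[p,q,r] = [q,r] − [p,r] + [p,q]. For instance
  ∂abc = bc − ac + ab,
  ∂abg = bg − ag + ab.
The 21×14 boundary matrix has rank 13 and Smith normal form diag(1,1,1,1,1,1,1,1,1,1,1,1,1).

Now H_k = ker ∂_k / im ∂_{k+1}, so:

  H_0: rank C_0 − rank ∂_1 = 7 − 6 = 1, and the invariant factors of ∂_1 are all 1, so H_0 = Z.
  H_1: rank ker ∂_1 − rank ∂_2 = (21 − 6) − 13 = 2, and the invariant factors of ∂_2 are all 1, so H_1 = Z^2.
  H_2: rank ker ∂_2 − rank ∂_3 = (14 − 13) − 0 = 1, and there is no ∂_3, so H_2 = Z.

As a check, the Euler characteristic is 7 − 21 + 14 = 0, which agrees with 1 − 2 + 1 = 0.
(K is a triangulation of the torus T^2.)

H_0 ≅ Z,  H_1 ≅ Z^2,  H_2 ≅ Z.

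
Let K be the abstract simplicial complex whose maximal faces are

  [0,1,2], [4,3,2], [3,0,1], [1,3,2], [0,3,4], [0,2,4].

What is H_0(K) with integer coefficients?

Take the total order 0 < 1 < 2 < 3 < 4 on the vertex set. Then K (dimension 2) consists of the simplices:

  0-simplices (5): [0], [1], [2], [3], [4]
  1-simplices (9): [0,1], [0,2], [0,3], [0,4], [1,2], [1,3], [2,3], [2,4], [3,4]
  2-simplices (6): [0,1,2], [0,1,3], [0,2,4], [0,3,4], [1,2,3], [2,3,4]

so the chain groups are C_0 ≅ Z^5, C_1 ≅ Z^9, C_2 ≅ Z^6.

Boundary ∂_1: C_1 → C_0 sends each edge [p,q] (with p < q) to q − p. For instance
  ∂[0,1] = [1] − [0].
The resulting 5×9 matrix has rank 4, and its Smith normal form has invariant factors (1,1,1,1).

Boundary ∂_2: C_2 → C_1 acts by ∂[p,q,r] = [q,r] − [p,r] + [p,q]. For instance
  ∂[2,3,4] = [3,4] − [2,4] + [2,3],
  ∂[1,2,3] = [2,3] − [1,3] + [1,2].
This gives a 9×6 integer matrix of rank 5; reducing to Smith normal form yields diagonal entries (1,1,1,1,1).

Now H_k = ker ∂_k / im ∂_{k+1}, so:

  H_0: rank C_0 − rank ∂_1 = 5 − 4 = 1, and the invariant factors of ∂_1 are all 1, so H_0 = Z.

(K is a triangulation of the 2-sphere S^2.)

H_0 ≅ Z.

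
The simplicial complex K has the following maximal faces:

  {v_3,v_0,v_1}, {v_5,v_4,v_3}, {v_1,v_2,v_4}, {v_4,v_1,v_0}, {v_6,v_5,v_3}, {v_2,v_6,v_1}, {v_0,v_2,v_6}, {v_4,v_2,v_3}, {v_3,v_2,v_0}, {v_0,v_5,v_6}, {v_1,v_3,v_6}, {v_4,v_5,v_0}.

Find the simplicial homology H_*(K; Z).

K has 7 vertices, 18 edges, 12 triangles.
rank ∂_0 = 0, rank ∂_1 = 6 ⇒ b_0 = 7 − 0 − 6 = 1; all invariant factors of ∂_1 are 1 so no torsion. So H_0 = Z.
rank ∂_1 = 6, rank ∂_2 = 12 ⇒ b_1 = 18 − 6 − 12 = 0; ∂_2 has invariant factor(s) [2] giving torsion. So H_1 = Z/2.
rank ∂_2 = 12, rank ∂_3 = 0 ⇒ b_2 = 12 − 12 − 0 = 0. So H_2 = 0.

H_0 = Z,  H_1 = Z/2,  H_2 = 0.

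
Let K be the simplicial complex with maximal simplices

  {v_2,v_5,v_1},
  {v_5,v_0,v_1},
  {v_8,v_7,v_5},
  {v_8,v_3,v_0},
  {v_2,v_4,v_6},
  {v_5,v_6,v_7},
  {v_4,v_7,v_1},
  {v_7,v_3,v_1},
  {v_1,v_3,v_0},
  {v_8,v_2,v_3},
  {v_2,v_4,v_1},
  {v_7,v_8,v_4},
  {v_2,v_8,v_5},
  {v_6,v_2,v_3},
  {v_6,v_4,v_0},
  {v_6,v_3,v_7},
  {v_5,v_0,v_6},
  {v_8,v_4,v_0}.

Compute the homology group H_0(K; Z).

H_0 ≅ Z.

K has 9 vertices, 27 edges, 18 triangles.
rank ∂_0 = 0, rank ∂_1 = 8 ⇒ b_0 = 9 − 0 − 8 = 1; all invariant factors of ∂_1 are 1 so no torsion. So H_0 ≅ Z.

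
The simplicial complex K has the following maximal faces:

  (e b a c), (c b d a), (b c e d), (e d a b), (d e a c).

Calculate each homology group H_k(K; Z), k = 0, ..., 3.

H_0 ≅ Z,  H_1 = 0,  H_2 = 0,  H_3 ≅ Z.

K has 5 vertices, 10 edges, 10 triangles, 5 3-simplices.
rank ∂_0 = 0, rank ∂_1 = 4 ⇒ b_0 = 5 − 0 − 4 = 1; all invariant factors of ∂_1 are 1 so no torsion. So H_0 ≅ Z.
rank ∂_1 = 4, rank ∂_2 = 6 ⇒ b_1 = 10 − 4 − 6 = 0; all invariant factors of ∂_2 are 1 so no torsion. So H_1 ≅ 0.
rank ∂_2 = 6, rank ∂_3 = 4 ⇒ b_2 = 10 − 6 − 4 = 0; all invariant factors of ∂_3 are 1 so no torsion. So H_2 ≅ 0.
rank ∂_3 = 4, rank ∂_4 = 0 ⇒ b_3 = 5 − 4 − 0 = 1. So H_3 ≅ Z.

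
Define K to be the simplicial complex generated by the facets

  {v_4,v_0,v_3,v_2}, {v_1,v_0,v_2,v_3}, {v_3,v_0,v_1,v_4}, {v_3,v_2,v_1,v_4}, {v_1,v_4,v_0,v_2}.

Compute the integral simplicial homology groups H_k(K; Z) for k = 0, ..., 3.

Take the total order v_0 < v_1 < v_2 < v_3 < v_4 on the vertex set. Then K (dimension 3) consists of the simplices:

  0-simplices (5): [v_0], [v_1], [v_2], [v_3], [v_4]
  1-simplices (10): [v_0,v_1], [v_0,v_2], [v_0,v_3], [v_0,v_4], [v_1,v_2], [v_1,v_3], [v_1,v_4], [v_2,v_3], [v_2,v_4], [v_3,v_4]
  2-simplices (10): [v_0,v_1,v_2], [v_0,v_1,v_3], [v_0,v_1,v_4], [v_0,v_2,v_3], [v_0,v_2,v_4], [v_0,v_3,v_4], [v_1,v_2,v_3], [v_1,v_2,v_4], [v_1,v_3,v_4], [v_2,v_3,v_4]
  3-simplices (5): [v_0,v_1,v_2,v_3], [v_0,v_1,v_2,v_4], [v_0,v_1,v_3,v_4], [v_0,v_2,v_3,v_4], [v_1,v_2,v_3,v_4]

giving chain groups C_0 ≅ Z^5, C_1 ≅ Z^10, C_2 ≅ Z^10, C_3 ≅ Z^5.

Boundary ∂_1: C_1 → C_0 is given by ∂[p,q] = [q] − [p].
This gives a 5×10 integer matrix of rank 4; reducing to Smith normal form yields diagonal entries (1,1,1,1).

∂_2: C_2 → C_1 sends each 2-simplex [p,q,r] to [q,r] − [p,r] + [p,q]. For instance
  ∂[v_0,v_1,v_4] = [v_1,v_4] − [v_0,v_4] + [v_0,v_1],
  ∂[v_0,v_2,v_4] = [v_2,v_4] − [v_0,v_4] + [v_0,v_2].
The resulting 10×10 matrix has rank 6, and its Smith normal form has invariant factors (1,1,1,1,1,1).

Boundary ∂_3: C_3 → C_2 sends each 3-simplex σ to the alternating sum Σ_i (−1)^i (σ with its i-th vertex removed). For instance
  ∂[v_0,v_1,v_2,v_4] = [v_1,v_2,v_4] − [v_0,v_2,v_4] + [v_0,v_1,v_4] − [v_0,v_1,v_2],
  ∂[v_0,v_2,v_3,v_4] = [v_2,v_3,v_4] − [v_0,v_3,v_4] + [v_0,v_2,v_4] − [v_0,v_2,v_3].
As a 10×5 matrix over Z this has rank 4, with invariant factors (1,1,1,1).

Computing H_k = (kernel of ∂_k) / (image of ∂_{k+1}):

  H_0: rank C_0 − rank ∂_1 = 5 − 4 = 1, and the invariant factors of ∂_1 are all 1, so H_0 = Z.
  H_1: rank ker ∂_1 − rank ∂_2 = (10 − 4) − 6 = 0, and the invariant factors of ∂_2 are all 1, so H_1 = 0.
  H_2: rank ker ∂_2 − rank ∂_3 = (10 − 6) − 4 = 0, and the invariant factors of ∂_3 are all 1, so H_2 = 0.
  H_3: rank ker ∂_3 − rank ∂_4 = (5 − 4) − 0 = 1, and there is no ∂_4, so H_3 = Z.

H_0 ≅ Z,  H_1 = 0,  H_2 = 0,  H_3 ≅ Z.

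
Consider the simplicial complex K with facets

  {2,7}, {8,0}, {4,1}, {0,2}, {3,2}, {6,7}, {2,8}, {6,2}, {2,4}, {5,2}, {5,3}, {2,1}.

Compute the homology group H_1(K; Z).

H_1 = Z^4.

Order the vertices as 0 < 1 < 2 < 3 < 4 < 5 < 6 < 7 < 8. Listing each simplex with vertices in this order, K has dimension 1 with simplices:

  0-simplices (9): [0], [1], [2], [3], [4], [5], [6], [7], [8]
  1-simplices (12): [0,2], [0,8], [1,2], [1,4], [2,3], [2,4], [2,5], [2,6], [2,7], [2,8], [3,5], [6,7]

Hence C_0 ≅ Z^9, C_1 ≅ Z^12.

The boundary map ∂_1: C_1 → C_0 sends each edge [p,q] (with p < q) to q − p.
As a 9×12 matrix over Z this has rank 8, with invariant factors (1,1,1,1,1,1,1,1).

Now H_k = ker ∂_k / im ∂_{k+1}, so:

  H_1: rank ker ∂_1 − rank ∂_2 = (12 − 8) − 0 = 4, and there is no ∂_2, so H_1 = Z^4.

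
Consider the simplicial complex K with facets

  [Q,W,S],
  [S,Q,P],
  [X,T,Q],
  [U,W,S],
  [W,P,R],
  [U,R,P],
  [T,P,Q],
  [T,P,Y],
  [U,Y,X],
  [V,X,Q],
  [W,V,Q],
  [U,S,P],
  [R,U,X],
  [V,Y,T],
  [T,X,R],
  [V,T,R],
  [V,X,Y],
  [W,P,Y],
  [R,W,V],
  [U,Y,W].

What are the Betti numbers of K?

Take the total order P < Q < R < S < T < U < V < W < X < Y on the vertex set. Then K (dimension 2) consists of the simplices:

  0-simplices (10): P, Q, R, S, T, U, V, W, X, Y
  1-simplices (30): PQ, PR, PS, PT, PU, PW, PY, QS, QT, QV, QW, QX, RT, RU, RV, RW, RX, SU, SW, TV, TX, TY, UW, UX, UY, VW, VX, VY, WY, XY
  2-simplices (20): PQS, PQT, PRU, PRW, PSU, PTY, PWY, QSW, QTX, QVW, QVX, RTV, RTX, RUX, RVW, SUW, TVY, UWY, UXY, VXY

so the chain groups are C_0 ≅ Z^10, C_1 ≅ Z^30, C_2 ≅ Z^20.

Boundary ∂_1: C_1 → C_0 is given by ∂[p,q] = [q] − [p]. For instance
  ∂QT = T − Q.
The 10×30 boundary matrix has rank 9 and Smith normal form diag(1,1,1,1,1,1,1,1,1).

∂_2: C_2 → C_1 sends each 2-simplex [p,q,r] to [q,r] − [p,r] + [p,q]. For instance
  ∂QSW = SW − QW + QS,
  ∂UXY = XY − UY + UX.
This gives a 30×20 integer matrix of rank 20; reducing to Smith normal form yields diagonal entries (1,1,1,1,1,1,1,1,1,1,1,1,1,1,1,1,1,1,1,2).

Computing H_k = (kernel of ∂_k) / (image of ∂_{k+1}):

  H_0: rank C_0 − rank ∂_1 = 10 − 9 = 1, and the invariant factors of ∂_1 are all 1, so H_0 ≅ Z.
  H_1: rank ker ∂_1 − rank ∂_2 = (30 − 9) − 20 = 1, and ∂_2 has invariant factor 2 > 1, so H_1 ≅ Z ⊕ Z/2.
  H_2: rank ker ∂_2 − rank ∂_3 = (20 − 20) − 0 = 0, and there is no ∂_3, so H_2 ≅ 0.

Hence the Betti numbers are b_0 = 1, b_1 = 1, b_2 = 0.

b_0 = 1, b_1 = 1, b_2 = 0.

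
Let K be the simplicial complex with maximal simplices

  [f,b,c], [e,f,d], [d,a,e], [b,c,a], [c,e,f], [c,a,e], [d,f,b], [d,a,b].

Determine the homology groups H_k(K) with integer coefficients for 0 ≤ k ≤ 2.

H_0 ≅ Z,  H_1 = 0,  H_2 ≅ Z.

Fix the vertex order a < b < c < d < e < f and write every simplex with vertices in increasing order. Then dim K = 2 and the simplices of K are:

  0-simplices (6): a, b, c, d, e, f
  1-simplices (12): ab, ac, ad, ae, bc, bd, bf, ce, cf, de, df, ef
  2-simplices (8): abc, abd, ace, ade, bcf, bdf, cef, def

giving chain groups C_0 ≅ Z^6, C_1 ≅ Z^12, C_2 ≅ Z^8.

The boundary map ∂_1: C_1 → C_0 maps an edge to its endpoints' difference, ∂[p,q] = q − p. For instance
  ∂bc = c − b.
This gives a 6×12 integer matrix of rank 5; reducing to Smith normal form yields diagonal entries (1,1,1,1,1).

Boundary ∂_2: C_2 → C_1 acts by ∂[p,q,r] = [q,r] − [p,r] + [p,q]. For instance
  ∂ade = de − ae + ad,
  ∂bdf = df − bf + bd.
The 12×8 boundary matrix has rank 7 and Smith normal form diag(1,1,1,1,1,1,1).

From H_k ≅ ker(∂_k) / im(∂_{k+1}) we obtain:

  H_0: rank C_0 − rank ∂_1 = 6 − 5 = 1, and the invariant factors of ∂_1 are all 1, so H_0 = Z.
  H_1: rank ker ∂_1 − rank ∂_2 = (12 − 5) − 7 = 0, and the invariant factors of ∂_2 are all 1, so H_1 = 0.
  H_2: rank ker ∂_2 − rank ∂_3 = (8 − 7) − 0 = 1, and there is no ∂_3, so H_2 = Z.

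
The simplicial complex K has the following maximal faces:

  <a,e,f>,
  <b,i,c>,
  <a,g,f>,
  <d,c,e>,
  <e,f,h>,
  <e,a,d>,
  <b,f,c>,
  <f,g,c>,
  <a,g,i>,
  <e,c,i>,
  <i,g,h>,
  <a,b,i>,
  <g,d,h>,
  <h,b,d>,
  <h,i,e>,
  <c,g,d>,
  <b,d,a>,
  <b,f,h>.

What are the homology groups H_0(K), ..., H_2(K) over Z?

H_0 ≅ Z,  H_1 ≅ Z^2,  H_2 ≅ Z.

Order the vertices as a < b < c < d < e < f < g < h < i. Listing each simplex with vertices in this order, K has dimension 2 with simplices:

  0-simplices (9): a, b, c, d, e, f, g, h, i
  1-simplices (27): ab, ad, ae, af, ag, ai, bc, bd, bf, bh, bi, cd, ce, cf, cg, ci, de, dg, dh, ef, eh, ei, fg, fh, gh, gi, hi
  2-simplices (18): abd, abi, ade, aef, afg, agi, bcf, bci, bdh, bfh, cde, cdg, cei, cfg, dgh, efh, ehi, ghi

so the chain groups are C_0 ≅ Z^9, C_1 ≅ Z^27, C_2 ≅ Z^18.

Boundary ∂_1: C_1 → C_0 is given by ∂[p,q] = [q] − [p].
As a 9×27 matrix over Z this has rank 8, with invariant factors (1,1,1,1,1,1,1,1).

The boundary map ∂_2: C_2 → C_1 sends each 2-simplex [p,q,r] to [q,r] − [p,r] + [p,q]. For instance
  ∂abd = bd − ad + ab,
  ∂dgh = gh − dh + dg.
As a 27×18 matrix over Z this has rank 17, with invariant factors (1,1,1,1,1,1,1,1,1,1,1,1,1,1,1,1,1).

Now H_k = ker ∂_k / im ∂_{k+1}, so:

  H_0: rank C_0 − rank ∂_1 = 9 − 8 = 1, and the invariant factors of ∂_1 are all 1, so H_0 ≅ Z.
  H_1: rank ker ∂_1 − rank ∂_2 = (27 − 8) − 17 = 2, and the invariant factors of ∂_2 are all 1, so H_1 ≅ Z^2.
  H_2: rank ker ∂_2 − rank ∂_3 = (18 − 17) − 0 = 1, and there is no ∂_3, so H_2 ≅ Z.

As a check, the Euler characteristic is 9 − 27 + 18 = 0, which agrees with 1 − 2 + 1 = 0.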